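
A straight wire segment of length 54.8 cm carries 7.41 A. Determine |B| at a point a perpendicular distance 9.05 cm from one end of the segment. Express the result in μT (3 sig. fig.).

B ≈ 8.08 μT

For a finite straight segment, B = (μ₀I/4πd)(sinθ₁ + sinθ₂), where θ₁, θ₂ are the angles from the perpendicular to each end.
The perpendicular foot is at one end, so the two end-offsets along the wire are 0 and L = 0.548 m.
sinθ₁ = 0/√(0²+0.0905²) = 0.0000; sinθ₂ = 0.548/√(0.548²+0.0905²) = 0.9866.
B = (4π×10⁻⁷ × 7.41) / (4π × 0.0905) × (0.0000 + 0.9866) = 8.08×10⁻⁶ T.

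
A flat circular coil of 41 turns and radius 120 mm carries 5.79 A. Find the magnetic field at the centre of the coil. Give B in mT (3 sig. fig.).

For an N-turn flat coil, B = Nμ₀I/(2R) with R = 0.12 m.
B = 41 × 3.03×10⁻⁵ T = 1.24×10⁻³ T.

B ≈ 1.24 mT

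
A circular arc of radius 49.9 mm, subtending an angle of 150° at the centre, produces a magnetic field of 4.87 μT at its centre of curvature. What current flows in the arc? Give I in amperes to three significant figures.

I ≈ 0.928 A

For a circular arc, B = μ₀Iφ/(4πR) with φ in radians; here φ = 2.618 rad.
So I = 4πRB/(μ₀φ) = 4π × 0.0499 × 4.87×10⁻⁶ / (4π×10⁻⁷ × 2.618) = 0.928 A.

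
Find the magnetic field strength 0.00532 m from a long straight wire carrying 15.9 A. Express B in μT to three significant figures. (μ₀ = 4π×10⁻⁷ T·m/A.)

For an infinitely long straight wire, B = μ₀I/(2πd).
B = (4π×10⁻⁷ × 15.9) / (2π × 0.00532) = 5.98×10⁻⁴ T.

B ≈ 598 μT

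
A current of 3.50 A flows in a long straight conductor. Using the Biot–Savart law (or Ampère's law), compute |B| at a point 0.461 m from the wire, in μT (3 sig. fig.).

B ≈ 1.52 μT

For an infinitely long straight wire, B = μ₀I/(2πd).
B = (4π×10⁻⁷ × 3.50) / (2π × 0.461) = 1.52×10⁻⁶ T.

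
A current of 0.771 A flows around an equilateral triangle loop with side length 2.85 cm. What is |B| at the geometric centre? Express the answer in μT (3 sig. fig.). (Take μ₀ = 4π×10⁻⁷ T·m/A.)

Each side is a finite straight segment at perpendicular distance d = a/(2 tan(π/3)) = 0.008227 m from the centre, with end-angles ±π/3.
One side contributes B₁ = (μ₀I/4πd)·2 sin(π/3) = 1.62×10⁻⁵ T.
All 3 sides add in the same direction: B = 3 × 1.62×10⁻⁵ = 4.87×10⁻⁵ T.

B ≈ 48.7 μT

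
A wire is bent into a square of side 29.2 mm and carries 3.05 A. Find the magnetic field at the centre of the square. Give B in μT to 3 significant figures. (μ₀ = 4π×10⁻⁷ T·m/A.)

B ≈ 118 μT

Each side is a finite straight segment at perpendicular distance d = a/(2 tan(π/4)) = 0.0146 m from the centre, with end-angles ±π/4.
One side contributes B₁ = (μ₀I/4πd)·2 sin(π/4) = 2.95×10⁻⁵ T.
All 4 sides add in the same direction: B = 4 × 2.95×10⁻⁵ = 1.18×10⁻⁴ T.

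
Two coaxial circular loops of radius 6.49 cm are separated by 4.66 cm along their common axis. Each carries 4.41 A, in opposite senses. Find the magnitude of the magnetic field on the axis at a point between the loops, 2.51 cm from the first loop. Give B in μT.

B ≈ 1.88 μT

Each loop contributes B = μ₀IR²/[2(R²+z²)^(3/2)] on the axis, with z measured from that loop.
Loop 1 (z = 0.0251 m): B₁ = 3.46×10⁻⁵ T. Loop 2 (z = 0.0215 m): B₂ = 3.65×10⁻⁵ T.
The fields oppose: B = |B₁ − B₂| = 1.88×10⁻⁶ T.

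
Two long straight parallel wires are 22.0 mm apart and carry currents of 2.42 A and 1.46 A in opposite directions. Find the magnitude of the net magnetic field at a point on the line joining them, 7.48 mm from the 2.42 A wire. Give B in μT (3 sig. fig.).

B ≈ 84.8 μT

Each long wire gives B = μ₀I/(2πd). Distances are d₁ = 0.00748 m and d₂ = 0.01452 m.
B₁ = 6.47×10⁻⁵ T, B₂ = 2.01×10⁻⁵ T.
Between antiparallel currents both contributions point the same way, so they add. B = B₁ + B₂ = 6.47×10⁻⁵ + 2.01×10⁻⁵ = 8.48×10⁻⁵ T.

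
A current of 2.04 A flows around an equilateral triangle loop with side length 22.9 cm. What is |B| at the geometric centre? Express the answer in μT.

B ≈ 16.0 μT

Each side is a finite straight segment at perpendicular distance d = a/(2 tan(π/3)) = 0.06611 m from the centre, with end-angles ±π/3.
One side contributes B₁ = (μ₀I/4πd)·2 sin(π/3) = 5.34×10⁻⁶ T.
All 3 sides add in the same direction: B = 3 × 5.34×10⁻⁶ = 1.60×10⁻⁵ T.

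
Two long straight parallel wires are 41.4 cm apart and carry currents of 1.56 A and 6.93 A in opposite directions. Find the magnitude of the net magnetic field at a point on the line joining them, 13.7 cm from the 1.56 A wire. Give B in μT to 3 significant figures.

B ≈ 7.28 μT

Each long wire gives B = μ₀I/(2πd). Distances are d₁ = 0.137 m and d₂ = 0.277 m.
B₁ = 2.28×10⁻⁶ T, B₂ = 5.00×10⁻⁶ T.
Between antiparallel currents both contributions point the same way, so they add. B = B₁ + B₂ = 2.28×10⁻⁶ + 5.00×10⁻⁶ = 7.28×10⁻⁶ T.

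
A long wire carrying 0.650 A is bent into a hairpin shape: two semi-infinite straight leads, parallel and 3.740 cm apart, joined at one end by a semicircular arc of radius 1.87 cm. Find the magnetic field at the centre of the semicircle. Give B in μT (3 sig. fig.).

B ≈ 17.9 μT

The semicircular arc contributes B_arc = μ₀I·π/(4πR) = μ₀I/(4R) = 1.09×10⁻⁵ T.
Each semi-infinite lead is at perpendicular distance R = 0.0187 m from the centre, with the perpendicular foot at its near end, so it contributes μ₀I/(4πR); both point the same way, together 6.95×10⁻⁶ T.
Arc and leads all point the same direction: B = 1.09×10⁻⁵ + 6.95×10⁻⁶ = 1.79×10⁻⁵ T.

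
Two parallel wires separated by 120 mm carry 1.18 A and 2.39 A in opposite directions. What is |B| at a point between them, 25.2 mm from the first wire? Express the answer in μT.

Each long wire gives B = μ₀I/(2πd). Distances are d₁ = 0.0252 m and d₂ = 0.0948 m.
B₁ = 9.37×10⁻⁶ T, B₂ = 5.04×10⁻⁶ T.
Between antiparallel currents both contributions point the same way, so they add. B = B₁ + B₂ = 9.37×10⁻⁶ + 5.04×10⁻⁶ = 1.44×10⁻⁵ T.

B ≈ 14.4 μT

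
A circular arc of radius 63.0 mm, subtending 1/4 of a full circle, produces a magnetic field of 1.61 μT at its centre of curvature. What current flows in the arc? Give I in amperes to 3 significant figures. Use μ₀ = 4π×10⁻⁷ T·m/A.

I ≈ 0.646 A

For a circular arc, B = μ₀Iφ/(4πR) with φ in radians; here φ = 1.571 rad.
So I = 4πRB/(μ₀φ) = 4π × 0.063 × 1.61×10⁻⁶ / (4π×10⁻⁷ × 1.571) = 0.646 A.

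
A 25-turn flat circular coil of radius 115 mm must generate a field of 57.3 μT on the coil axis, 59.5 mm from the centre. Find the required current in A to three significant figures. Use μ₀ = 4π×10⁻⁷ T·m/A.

I ≈ 0.599 A

For an N-turn coil, B = Nμ₀IR²/[2(R²+z²)^(3/2)] with R = 0.115 m, z = 0.0595 m, so I = 2B(R²+z²)^(3/2)/(Nμ₀R²) = 2 × 5.73×10⁻⁵ × 2.17×10⁻³ / (25 × 4π×10⁻⁷ × 0.01323) = 0.599 A.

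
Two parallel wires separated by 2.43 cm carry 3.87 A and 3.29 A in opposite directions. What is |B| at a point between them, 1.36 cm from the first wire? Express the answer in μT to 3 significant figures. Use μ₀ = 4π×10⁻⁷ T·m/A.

Each long wire gives B = μ₀I/(2πd). Distances are d₁ = 0.0136 m and d₂ = 0.0107 m.
B₁ = 5.69×10⁻⁵ T, B₂ = 6.15×10⁻⁵ T.
Between antiparallel currents both contributions point the same way, so they add. B = B₁ + B₂ = 5.69×10⁻⁵ + 6.15×10⁻⁵ = 1.18×10⁻⁴ T.

B ≈ 118 μT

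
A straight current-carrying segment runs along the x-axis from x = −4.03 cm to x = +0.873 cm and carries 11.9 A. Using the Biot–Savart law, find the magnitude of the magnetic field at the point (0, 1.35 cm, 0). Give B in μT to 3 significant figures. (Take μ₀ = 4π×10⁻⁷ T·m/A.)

B ≈ 131 μT

For a finite straight segment, B = (μ₀I/4πd)(sinθ₁ + sinθ₂), where θ₁, θ₂ are the angles from the perpendicular to each end.
The perpendicular distance is d = 0.0135 m; the end-offsets along the wire are a = 0.0403 m and b = 0.00873 m.
sinθ₁ = 0.0403/√(0.0403²+0.0135²) = 0.9482; sinθ₂ = 0.00873/√(0.00873²+0.0135²) = 0.5430.
B = (4π×10⁻⁷ × 11.9) / (4π × 0.0135) × (0.9482 + 0.5430) = 1.31×10⁻⁴ T.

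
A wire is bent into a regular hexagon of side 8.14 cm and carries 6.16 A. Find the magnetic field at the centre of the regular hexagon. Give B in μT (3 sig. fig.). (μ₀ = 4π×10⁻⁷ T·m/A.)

B ≈ 52.4 μT

Each side is a finite straight segment at perpendicular distance d = a/(2 tan(π/6)) = 0.07049 m from the centre, with end-angles ±π/6.
One side contributes B₁ = (μ₀I/4πd)·2 sin(π/6) = 8.74×10⁻⁶ T.
All 6 sides add in the same direction: B = 6 × 8.74×10⁻⁶ = 5.24×10⁻⁵ T.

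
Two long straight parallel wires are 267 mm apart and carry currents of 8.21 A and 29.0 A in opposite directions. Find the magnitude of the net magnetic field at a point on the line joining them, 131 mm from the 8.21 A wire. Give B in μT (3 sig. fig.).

Each long wire gives B = μ₀I/(2πd). Distances are d₁ = 0.131 m and d₂ = 0.136 m.
B₁ = 1.25×10⁻⁵ T, B₂ = 4.26×10⁻⁵ T.
Between antiparallel currents both contributions point the same way, so they add. B = B₁ + B₂ = 1.25×10⁻⁵ + 4.26×10⁻⁵ = 5.52×10⁻⁵ T.

B ≈ 55.2 μT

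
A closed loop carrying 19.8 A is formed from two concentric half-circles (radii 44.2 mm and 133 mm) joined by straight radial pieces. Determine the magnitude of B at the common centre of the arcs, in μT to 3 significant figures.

B ≈ 94.0 μT

The radial connectors point toward the centre, so dl × r̂ = 0 and they contribute nothing.
Each semicircle gives μ₀I/(4R): inner arc 1.41×10⁻⁴ T, outer arc 4.68×10⁻⁵ T.
The two arcs carry current in opposite angular senses, so their fields oppose: B = |1.41×10⁻⁴ − 4.68×10⁻⁵| = 9.40×10⁻⁵ T.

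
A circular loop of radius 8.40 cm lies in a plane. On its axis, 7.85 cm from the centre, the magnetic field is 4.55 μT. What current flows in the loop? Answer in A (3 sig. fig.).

On the axis of a loop, B = μ₀IR²/[2(R²+z²)^(3/2)], so I = 2B(R²+z²)^(3/2)/(μ₀R²).
R² + z² = 0.007056 + 0.006162 = 0.01322 m²; raised to 3/2 gives 1.52×10⁻³ m³.
I = 2 × 4.55×10⁻⁶ × 1.52×10⁻³ / (1.26×10⁻⁶ × 0.007056) = 1.56 A.

I ≈ 1.56 A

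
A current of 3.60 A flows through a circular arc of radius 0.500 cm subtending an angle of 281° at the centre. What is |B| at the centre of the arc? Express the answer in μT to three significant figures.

The Biot–Savart field of a circular arc at its centre is B = μ₀Iφ/(4πR), with φ = 4.904 rad.
B = (4π×10⁻⁷ × 3.60 × 4.904) / (4π × 0.005) = 3.53×10⁻⁴ T.

B ≈ 353 μT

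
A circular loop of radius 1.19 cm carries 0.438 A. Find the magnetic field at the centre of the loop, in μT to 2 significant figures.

At the centre of a circular loop the Biot–Savart law gives B = μ₀I/(2R).
B = (4π×10⁻⁷ × 0.438) / (2 × 0.0119) = 2.31×10⁻⁵ T.

B ≈ 23 μT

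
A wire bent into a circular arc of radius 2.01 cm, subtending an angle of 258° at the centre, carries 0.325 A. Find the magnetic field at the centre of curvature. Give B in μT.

B ≈ 7.28 μT

The Biot–Savart field of a circular arc at its centre is B = μ₀Iφ/(4πR), with φ = 4.503 rad.
B = (4π×10⁻⁷ × 0.325 × 4.503) / (4π × 0.0201) = 7.28×10⁻⁶ T.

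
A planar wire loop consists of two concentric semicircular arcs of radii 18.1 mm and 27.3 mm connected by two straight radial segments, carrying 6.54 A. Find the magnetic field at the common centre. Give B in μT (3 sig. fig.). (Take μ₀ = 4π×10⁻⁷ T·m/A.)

The radial connectors point toward the centre, so dl × r̂ = 0 and they contribute nothing.
Each semicircle gives μ₀I/(4R): inner arc 1.14×10⁻⁴ T, outer arc 7.53×10⁻⁵ T.
The two arcs carry current in opposite angular senses, so their fields oppose: B = |1.14×10⁻⁴ − 7.53×10⁻⁵| = 3.83×10⁻⁵ T.

B ≈ 38.3 μT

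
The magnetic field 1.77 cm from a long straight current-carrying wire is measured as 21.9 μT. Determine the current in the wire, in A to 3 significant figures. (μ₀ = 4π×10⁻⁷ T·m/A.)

I ≈ 1.94 A

For a long straight wire B = μ₀I/(2πd), so I = 2πdB/μ₀.
I = 2π × 0.0177 × 2.19×10⁻⁵ / (4π×10⁻⁷) = 1.94 A.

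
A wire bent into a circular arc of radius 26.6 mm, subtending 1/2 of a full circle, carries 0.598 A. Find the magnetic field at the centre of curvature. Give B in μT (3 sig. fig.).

The Biot–Savart field of a circular arc at its centre is B = μ₀Iφ/(4πR), with φ = 3.142 rad.
B = (4π×10⁻⁷ × 0.598 × 3.142) / (4π × 0.0266) = 7.06×10⁻⁶ T.

B ≈ 7.06 μT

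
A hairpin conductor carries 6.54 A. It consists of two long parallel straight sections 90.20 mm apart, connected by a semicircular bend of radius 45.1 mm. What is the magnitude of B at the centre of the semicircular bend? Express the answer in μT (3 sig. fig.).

B ≈ 74.6 μT

The semicircular arc contributes B_arc = μ₀I·π/(4πR) = μ₀I/(4R) = 4.56×10⁻⁵ T.
Each semi-infinite lead is at perpendicular distance R = 0.0451 m from the centre, with the perpendicular foot at its near end, so it contributes μ₀I/(4πR); both point the same way, together 2.90×10⁻⁵ T.
Arc and leads all point the same direction: B = 4.56×10⁻⁵ + 2.90×10⁻⁵ = 7.46×10⁻⁵ T.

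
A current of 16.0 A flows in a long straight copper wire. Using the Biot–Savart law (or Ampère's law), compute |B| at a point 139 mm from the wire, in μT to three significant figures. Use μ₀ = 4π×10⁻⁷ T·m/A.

For an infinitely long straight wire, B = μ₀I/(2πd).
B = (4π×10⁻⁷ × 16.0) / (2π × 0.139) = 2.30×10⁻⁵ T.

B ≈ 23.0 μT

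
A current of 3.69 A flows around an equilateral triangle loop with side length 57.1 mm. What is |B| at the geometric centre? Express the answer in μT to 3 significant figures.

Each side is a finite straight segment at perpendicular distance d = a/(2 tan(π/3)) = 0.01648 m from the centre, with end-angles ±π/3.
One side contributes B₁ = (μ₀I/4πd)·2 sin(π/3) = 3.88×10⁻⁵ T.
All 3 sides add in the same direction: B = 3 × 3.88×10⁻⁵ = 1.16×10⁻⁴ T.

B ≈ 116 μT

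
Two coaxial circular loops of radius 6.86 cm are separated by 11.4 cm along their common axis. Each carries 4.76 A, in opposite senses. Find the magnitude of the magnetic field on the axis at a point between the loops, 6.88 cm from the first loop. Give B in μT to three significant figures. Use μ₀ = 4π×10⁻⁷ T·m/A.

Each loop contributes B = μ₀IR²/[2(R²+z²)^(3/2)] on the axis, with z measured from that loop.
Loop 1 (z = 0.0688 m): B₁ = 1.53×10⁻⁵ T. Loop 2 (z = 0.0452 m): B₂ = 2.54×10⁻⁵ T.
The fields oppose: B = |B₁ − B₂| = 1.00×10⁻⁵ T.

B ≈ 10.0 μT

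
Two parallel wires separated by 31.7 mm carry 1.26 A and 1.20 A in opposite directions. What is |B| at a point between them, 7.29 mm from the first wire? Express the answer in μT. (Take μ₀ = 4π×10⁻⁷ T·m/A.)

B ≈ 44.4 μT

Each long wire gives B = μ₀I/(2πd). Distances are d₁ = 0.00729 m and d₂ = 0.02441 m.
B₁ = 3.46×10⁻⁵ T, B₂ = 9.83×10⁻⁶ T.
Between antiparallel currents both contributions point the same way, so they add. B = B₁ + B₂ = 3.46×10⁻⁵ + 9.83×10⁻⁶ = 4.44×10⁻⁵ T.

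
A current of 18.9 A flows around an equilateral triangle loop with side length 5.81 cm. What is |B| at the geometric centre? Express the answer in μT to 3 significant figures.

Each side is a finite straight segment at perpendicular distance d = a/(2 tan(π/3)) = 0.01677 m from the centre, with end-angles ±π/3.
One side contributes B₁ = (μ₀I/4πd)·2 sin(π/3) = 1.95×10⁻⁴ T.
All 3 sides add in the same direction: B = 3 × 1.95×10⁻⁴ = 5.86×10⁻⁴ T.

B ≈ 586 μT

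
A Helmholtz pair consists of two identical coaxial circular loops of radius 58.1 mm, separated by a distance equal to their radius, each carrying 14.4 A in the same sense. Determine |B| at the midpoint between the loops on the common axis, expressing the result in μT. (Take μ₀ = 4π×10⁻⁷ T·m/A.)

B ≈ 223 μT

Each loop contributes B = μ₀IR²/[2(R²+z²)^(3/2)] on the axis, with z measured from that loop.
Loop 1 (z = 0.02905 m): B₁ = 1.11×10⁻⁴ T. Loop 2 (z = 0.02905 m): B₂ = 1.11×10⁻⁴ T.
The fields add: B = B₁ + B₂ = 2.23×10⁻⁴ T.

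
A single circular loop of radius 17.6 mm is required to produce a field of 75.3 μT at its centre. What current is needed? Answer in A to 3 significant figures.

I ≈ 2.11 A

At the centre of a circular loop B = μ₀I/(2R), so I = 2RB/μ₀.
With R = 0.0176 m, I = 2 × 0.0176 × 7.53×10⁻⁵ / (4π×10⁻⁷) = 2.11 A.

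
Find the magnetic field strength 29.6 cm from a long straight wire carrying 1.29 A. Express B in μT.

B ≈ 0.872 μT

For an infinitely long straight wire, B = μ₀I/(2πd).
B = (4π×10⁻⁷ × 1.29) / (2π × 0.296) = 8.72×10⁻⁷ T.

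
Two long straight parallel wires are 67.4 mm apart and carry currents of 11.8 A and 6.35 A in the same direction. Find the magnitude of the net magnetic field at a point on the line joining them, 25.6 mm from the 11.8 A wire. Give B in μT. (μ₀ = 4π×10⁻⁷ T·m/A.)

Each long wire gives B = μ₀I/(2πd). Distances are d₁ = 0.0256 m and d₂ = 0.0418 m.
B₁ = 9.22×10⁻⁵ T, B₂ = 3.04×10⁻⁵ T.
Between parallel currents the two contributions point in opposite directions, so they subtract. B = |B₁ − B₂| = |9.22×10⁻⁵ − 3.04×10⁻⁵| = 6.18×10⁻⁵ T.

B ≈ 61.8 μT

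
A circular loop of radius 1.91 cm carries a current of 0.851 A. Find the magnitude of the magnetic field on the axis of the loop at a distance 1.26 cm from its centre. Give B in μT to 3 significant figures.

B ≈ 16.3 μT

On the axis of a circular loop, B = μ₀IR² / [2(R²+z²)^(3/2)].
R² + z² = (0.0191)² + (0.0126)² = 0.0005236 m², and (R²+z²)^(3/2) = 1.20×10⁻⁵ m³.
B = (4π×10⁻⁷ × 0.851 × 0.0003648) / (2 × 1.20×10⁻⁵) = 1.63×10⁻⁵ T.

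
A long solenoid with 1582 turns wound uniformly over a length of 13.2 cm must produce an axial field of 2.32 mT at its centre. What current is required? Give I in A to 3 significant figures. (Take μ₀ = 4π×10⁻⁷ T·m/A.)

Inside a long solenoid B = μ₀nI with n = 1.198×10⁴ m⁻¹, so I = B/(μ₀n).
I = 2.32×10⁻³ / (4π×10⁻⁷ × 1.198×10⁴) = 0.154 A.

I ≈ 0.154 A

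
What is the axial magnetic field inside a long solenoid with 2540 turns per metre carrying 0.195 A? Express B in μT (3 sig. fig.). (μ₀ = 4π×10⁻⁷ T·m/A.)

Inside a long solenoid, B = μ₀nI with n = 2540 turns/m.
B = 4π×10⁻⁷ × 2540 × 0.195 = 6.22×10⁻⁴ T.

B ≈ 622 μT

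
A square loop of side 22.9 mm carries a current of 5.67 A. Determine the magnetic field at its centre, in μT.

B ≈ 280 μT

Each side is a finite straight segment at perpendicular distance d = a/(2 tan(π/4)) = 0.01145 m from the centre, with end-angles ±π/4.
One side contributes B₁ = (μ₀I/4πd)·2 sin(π/4) = 7.00×10⁻⁵ T.
All 4 sides add in the same direction: B = 4 × 7.00×10⁻⁵ = 2.80×10⁻⁴ T.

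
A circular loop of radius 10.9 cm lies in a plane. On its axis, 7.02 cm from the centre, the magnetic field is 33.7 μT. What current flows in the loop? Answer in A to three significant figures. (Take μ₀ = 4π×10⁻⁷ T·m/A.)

On the axis of a loop, B = μ₀IR²/[2(R²+z²)^(3/2)], so I = 2B(R²+z²)^(3/2)/(μ₀R²).
R² + z² = 0.01188 + 0.004928 = 0.01681 m²; raised to 3/2 gives 2.18×10⁻³ m³.
I = 2 × 3.37×10⁻⁵ × 2.18×10⁻³ / (1.26×10⁻⁶ × 0.01188) = 9.84 A.

I ≈ 9.84 A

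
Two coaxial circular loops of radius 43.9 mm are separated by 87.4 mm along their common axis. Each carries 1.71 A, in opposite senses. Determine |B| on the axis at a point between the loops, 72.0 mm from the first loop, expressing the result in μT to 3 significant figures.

B ≈ 17.1 μT

Each loop contributes B = μ₀IR²/[2(R²+z²)^(3/2)] on the axis, with z measured from that loop.
Loop 1 (z = 0.072 m): B₁ = 3.45×10⁻⁶ T. Loop 2 (z = 0.0154 m): B₂ = 2.06×10⁻⁵ T.
The fields oppose: B = |B₁ − B₂| = 1.71×10⁻⁵ T.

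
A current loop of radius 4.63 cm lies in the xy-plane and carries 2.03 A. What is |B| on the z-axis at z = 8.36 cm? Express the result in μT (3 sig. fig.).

On the axis of a circular loop, B = μ₀IR² / [2(R²+z²)^(3/2)].
R² + z² = (0.0463)² + (0.0836)² = 0.009133 m², and (R²+z²)^(3/2) = 8.73×10⁻⁴ m³.
B = (4π×10⁻⁷ × 2.03 × 0.002144) / (2 × 8.73×10⁻⁴) = 3.13×10⁻⁶ T.

B ≈ 3.13 μT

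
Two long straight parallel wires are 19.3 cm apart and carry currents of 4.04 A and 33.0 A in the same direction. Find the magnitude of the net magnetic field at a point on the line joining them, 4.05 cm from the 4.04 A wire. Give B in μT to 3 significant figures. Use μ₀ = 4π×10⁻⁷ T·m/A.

Each long wire gives B = μ₀I/(2πd). Distances are d₁ = 0.0405 m and d₂ = 0.1525 m.
B₁ = 2.00×10⁻⁵ T, B₂ = 4.33×10⁻⁵ T.
Between parallel currents the two contributions point in opposite directions, so they subtract. B = |B₁ − B₂| = |2.00×10⁻⁵ − 4.33×10⁻⁵| = 2.33×10⁻⁵ T.

B ≈ 23.3 μT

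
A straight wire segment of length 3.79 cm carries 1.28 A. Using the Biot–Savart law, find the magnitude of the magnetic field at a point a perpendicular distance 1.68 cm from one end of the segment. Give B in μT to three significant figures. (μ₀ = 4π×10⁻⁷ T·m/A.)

For a finite straight segment, B = (μ₀I/4πd)(sinθ₁ + sinθ₂), where θ₁, θ₂ are the angles from the perpendicular to each end.
The perpendicular foot is at one end, so the two end-offsets along the wire are 0 and L = 0.0379 m.
sinθ₁ = 0/√(0²+0.0168²) = 0.0000; sinθ₂ = 0.0379/√(0.0379²+0.0168²) = 0.9142.
B = (4π×10⁻⁷ × 1.28) / (4π × 0.0168) × (0.0000 + 0.9142) = 6.97×10⁻⁶ T.

B ≈ 6.97 μT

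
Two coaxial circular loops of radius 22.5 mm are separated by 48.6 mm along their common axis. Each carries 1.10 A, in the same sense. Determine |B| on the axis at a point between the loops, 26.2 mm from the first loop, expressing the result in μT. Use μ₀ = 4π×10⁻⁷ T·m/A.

Each loop contributes B = μ₀IR²/[2(R²+z²)^(3/2)] on the axis, with z measured from that loop.
Loop 1 (z = 0.0262 m): B₁ = 8.49×10⁻⁶ T. Loop 2 (z = 0.0224 m): B₂ = 1.09×10⁻⁵ T.
The fields add: B = B₁ + B₂ = 1.94×10⁻⁵ T.

B ≈ 19.4 μT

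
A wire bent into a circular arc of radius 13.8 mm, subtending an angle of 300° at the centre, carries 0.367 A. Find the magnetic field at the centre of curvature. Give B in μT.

The Biot–Savart field of a circular arc at its centre is B = μ₀Iφ/(4πR), with φ = 5.236 rad.
B = (4π×10⁻⁷ × 0.367 × 5.236) / (4π × 0.0138) = 1.39×10⁻⁵ T.

B ≈ 13.9 μT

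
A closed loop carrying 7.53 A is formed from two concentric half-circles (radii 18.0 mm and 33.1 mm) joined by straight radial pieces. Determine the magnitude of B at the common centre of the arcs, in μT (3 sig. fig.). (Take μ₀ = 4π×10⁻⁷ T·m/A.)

The radial connectors point toward the centre, so dl × r̂ = 0 and they contribute nothing.
Each semicircle gives μ₀I/(4R): inner arc 1.31×10⁻⁴ T, outer arc 7.15×10⁻⁵ T.
The two arcs carry current in opposite angular senses, so their fields oppose: B = |1.31×10⁻⁴ − 7.15×10⁻⁵| = 6.00×10⁻⁵ T.

B ≈ 60.0 μT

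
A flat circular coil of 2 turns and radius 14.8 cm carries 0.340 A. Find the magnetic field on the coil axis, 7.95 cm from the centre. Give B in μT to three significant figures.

B ≈ 1.97 μT

For an N-turn flat coil, B = Nμ₀IR²/[2(R²+z²)^(3/2)] with R = 0.148 m, z = 0.0795 m.
B = 2 × 9.87×10⁻⁷ T = 1.97×10⁻⁶ T.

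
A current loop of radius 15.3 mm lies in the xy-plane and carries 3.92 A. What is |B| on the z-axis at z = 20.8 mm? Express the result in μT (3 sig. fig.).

B ≈ 33.5 μT

On the axis of a circular loop, B = μ₀IR² / [2(R²+z²)^(3/2)].
R² + z² = (0.0153)² + (0.0208)² = 0.0006667 m², and (R²+z²)^(3/2) = 1.72×10⁻⁵ m³.
B = (4π×10⁻⁷ × 3.92 × 0.0002341) / (2 × 1.72×10⁻⁵) = 3.35×10⁻⁵ T.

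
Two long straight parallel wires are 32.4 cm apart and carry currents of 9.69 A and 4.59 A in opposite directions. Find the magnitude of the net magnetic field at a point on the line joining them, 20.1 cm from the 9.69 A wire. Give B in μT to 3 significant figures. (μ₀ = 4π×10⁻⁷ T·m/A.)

Each long wire gives B = μ₀I/(2πd). Distances are d₁ = 0.201 m and d₂ = 0.123 m.
B₁ = 9.64×10⁻⁶ T, B₂ = 7.46×10⁻⁶ T.
Between antiparallel currents both contributions point the same way, so they add. B = B₁ + B₂ = 9.64×10⁻⁶ + 7.46×10⁻⁶ = 1.71×10⁻⁵ T.

B ≈ 17.1 μT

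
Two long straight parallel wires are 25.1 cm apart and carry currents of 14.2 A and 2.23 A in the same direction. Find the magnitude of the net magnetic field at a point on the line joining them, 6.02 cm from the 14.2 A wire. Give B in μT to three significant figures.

Each long wire gives B = μ₀I/(2πd). Distances are d₁ = 0.0602 m and d₂ = 0.1908 m.
B₁ = 4.72×10⁻⁵ T, B₂ = 2.34×10⁻⁶ T.
Between parallel currents the two contributions point in opposite directions, so they subtract. B = |B₁ − B₂| = |4.72×10⁻⁵ − 2.34×10⁻⁶| = 4.48×10⁻⁵ T.

B ≈ 44.8 μT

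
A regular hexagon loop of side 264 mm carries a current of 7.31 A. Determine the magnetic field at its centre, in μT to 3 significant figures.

B ≈ 19.2 μT

Each side is a finite straight segment at perpendicular distance d = a/(2 tan(π/6)) = 0.2286 m from the centre, with end-angles ±π/6.
One side contributes B₁ = (μ₀I/4πd)·2 sin(π/6) = 3.20×10⁻⁶ T.
All 6 sides add in the same direction: B = 6 × 3.20×10⁻⁶ = 1.92×10⁻⁵ T.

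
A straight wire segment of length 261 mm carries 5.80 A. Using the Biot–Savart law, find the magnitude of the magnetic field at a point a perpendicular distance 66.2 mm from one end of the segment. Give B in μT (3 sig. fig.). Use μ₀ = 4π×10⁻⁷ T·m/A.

For a finite straight segment, B = (μ₀I/4πd)(sinθ₁ + sinθ₂), where θ₁, θ₂ are the angles from the perpendicular to each end.
The perpendicular foot is at one end, so the two end-offsets along the wire are 0 and L = 0.261 m.
sinθ₁ = 0/√(0²+0.0662²) = 0.0000; sinθ₂ = 0.261/√(0.261²+0.0662²) = 0.9693.
B = (4π×10⁻⁷ × 5.80) / (4π × 0.0662) × (0.0000 + 0.9693) = 8.49×10⁻⁶ T.

B ≈ 8.49 μT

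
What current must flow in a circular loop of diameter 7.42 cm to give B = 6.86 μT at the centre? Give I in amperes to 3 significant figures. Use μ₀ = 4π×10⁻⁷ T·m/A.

At the centre of a circular loop B = μ₀I/(2R), so I = 2RB/μ₀.
With R = 0.0371 m, I = 2 × 0.0371 × 6.86×10⁻⁶ / (4π×10⁻⁷) = 0.405 A.

I ≈ 0.405 A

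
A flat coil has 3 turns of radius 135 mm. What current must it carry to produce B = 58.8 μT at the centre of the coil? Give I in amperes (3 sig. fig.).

For an N-turn coil, B = Nμ₀I/(2R) with R = 0.135 m, so I = 2RB/(Nμ₀) = 2 × 0.135 × 5.88×10⁻⁵ / (3 × 4π×10⁻⁷) = 4.21 A.

I ≈ 4.21 A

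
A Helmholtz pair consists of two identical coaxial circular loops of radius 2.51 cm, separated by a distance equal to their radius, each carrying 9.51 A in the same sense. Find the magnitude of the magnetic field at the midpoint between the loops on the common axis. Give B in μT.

Each loop contributes B = μ₀IR²/[2(R²+z²)^(3/2)] on the axis, with z measured from that loop.
Loop 1 (z = 0.01255 m): B₁ = 1.70×10⁻⁴ T. Loop 2 (z = 0.01255 m): B₂ = 1.70×10⁻⁴ T.
The fields add: B = B₁ + B₂ = 3.41×10⁻⁴ T.

B ≈ 341 μT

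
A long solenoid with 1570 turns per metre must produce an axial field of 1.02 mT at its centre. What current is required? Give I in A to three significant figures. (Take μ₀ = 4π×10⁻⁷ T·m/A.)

Inside a long solenoid B = μ₀nI with n = 1570 m⁻¹, so I = B/(μ₀n).
I = 1.02×10⁻³ / (4π×10⁻⁷ × 1570) = 0.517 A.

I ≈ 0.517 A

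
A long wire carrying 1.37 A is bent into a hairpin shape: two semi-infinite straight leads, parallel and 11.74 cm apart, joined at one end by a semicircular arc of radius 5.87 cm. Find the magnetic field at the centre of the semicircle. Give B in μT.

B ≈ 12.0 μT

The semicircular arc contributes B_arc = μ₀I·π/(4πR) = μ₀I/(4R) = 7.33×10⁻⁶ T.
Each semi-infinite lead is at perpendicular distance R = 0.0587 m from the centre, with the perpendicular foot at its near end, so it contributes μ₀I/(4πR); both point the same way, together 4.67×10⁻⁶ T.
Arc and leads all point the same direction: B = 7.33×10⁻⁶ + 4.67×10⁻⁶ = 1.20×10⁻⁵ T.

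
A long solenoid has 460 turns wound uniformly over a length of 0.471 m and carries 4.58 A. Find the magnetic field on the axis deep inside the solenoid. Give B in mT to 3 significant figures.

B ≈ 5.62 mT

Inside a long solenoid, B = μ₀nI with n = 976.6 turns/m.
B = 4π×10⁻⁷ × 976.6 × 4.58 = 5.62×10⁻³ T.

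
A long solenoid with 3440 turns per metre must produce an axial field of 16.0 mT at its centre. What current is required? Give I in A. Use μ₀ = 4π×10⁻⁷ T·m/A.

Inside a long solenoid B = μ₀nI with n = 3440 m⁻¹, so I = B/(μ₀n).
I = 1.60×10⁻² / (4π×10⁻⁷ × 3440) = 3.70 A.

I ≈ 3.70 A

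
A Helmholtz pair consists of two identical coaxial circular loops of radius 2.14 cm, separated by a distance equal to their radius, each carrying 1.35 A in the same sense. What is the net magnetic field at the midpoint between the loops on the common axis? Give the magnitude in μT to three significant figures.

Each loop contributes B = μ₀IR²/[2(R²+z²)^(3/2)] on the axis, with z measured from that loop.
Loop 1 (z = 0.0107 m): B₁ = 2.84×10⁻⁵ T. Loop 2 (z = 0.0107 m): B₂ = 2.84×10⁻⁵ T.
The fields add: B = B₁ + B₂ = 5.67×10⁻⁵ T.

B ≈ 56.7 μT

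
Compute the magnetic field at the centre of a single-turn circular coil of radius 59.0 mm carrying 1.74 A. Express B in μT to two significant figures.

B ≈ 19 μT

At the centre of a circular loop the Biot–Savart law gives B = μ₀I/(2R).
B = (4π×10⁻⁷ × 1.74) / (2 × 0.059) = 1.85×10⁻⁵ T.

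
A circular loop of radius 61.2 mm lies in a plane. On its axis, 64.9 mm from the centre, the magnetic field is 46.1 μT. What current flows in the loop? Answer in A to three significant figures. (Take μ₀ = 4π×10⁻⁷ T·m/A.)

I ≈ 13.9 A

On the axis of a loop, B = μ₀IR²/[2(R²+z²)^(3/2)], so I = 2B(R²+z²)^(3/2)/(μ₀R²).
R² + z² = 0.003745 + 0.004212 = 0.007957 m²; raised to 3/2 gives 7.10×10⁻⁴ m³.
I = 2 × 4.61×10⁻⁵ × 7.10×10⁻⁴ / (1.26×10⁻⁶ × 0.003745) = 13.9 A.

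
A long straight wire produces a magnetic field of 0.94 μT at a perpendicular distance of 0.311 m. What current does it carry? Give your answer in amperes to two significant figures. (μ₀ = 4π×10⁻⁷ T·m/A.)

For a long straight wire B = μ₀I/(2πd), so I = 2πdB/μ₀.
I = 2π × 0.311 × 9.40×10⁻⁷ / (4π×10⁻⁷) = 1.46 A.

I ≈ 1.5 A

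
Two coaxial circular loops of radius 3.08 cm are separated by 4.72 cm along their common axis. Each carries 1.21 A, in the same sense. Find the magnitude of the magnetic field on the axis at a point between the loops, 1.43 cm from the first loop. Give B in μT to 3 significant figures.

Each loop contributes B = μ₀IR²/[2(R²+z²)^(3/2)] on the axis, with z measured from that loop.
Loop 1 (z = 0.0143 m): B₁ = 1.84×10⁻⁵ T. Loop 2 (z = 0.0329 m): B₂ = 7.88×10⁻⁶ T.
The fields add: B = B₁ + B₂ = 2.63×10⁻⁵ T.

B ≈ 26.3 μT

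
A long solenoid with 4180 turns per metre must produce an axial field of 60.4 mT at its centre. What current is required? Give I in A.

I ≈ 11.5 A

Inside a long solenoid B = μ₀nI with n = 4180 m⁻¹, so I = B/(μ₀n).
I = 6.04×10⁻² / (4π×10⁻⁷ × 4180) = 11.5 A.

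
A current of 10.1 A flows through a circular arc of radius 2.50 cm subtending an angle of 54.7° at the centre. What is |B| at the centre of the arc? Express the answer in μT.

B ≈ 38.6 μT

The Biot–Savart field of a circular arc at its centre is B = μ₀Iφ/(4πR), with φ = 0.9547 rad.
B = (4π×10⁻⁷ × 10.1 × 0.9547) / (4π × 0.025) = 3.86×10⁻⁵ T.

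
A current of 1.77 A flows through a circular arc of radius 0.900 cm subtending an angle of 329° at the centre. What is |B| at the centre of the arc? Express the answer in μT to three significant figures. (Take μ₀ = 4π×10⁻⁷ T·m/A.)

B ≈ 113 μT

The Biot–Savart field of a circular arc at its centre is B = μ₀Iφ/(4πR), with φ = 5.742 rad.
B = (4π×10⁻⁷ × 1.77 × 5.742) / (4π × 0.009) = 1.13×10⁻⁴ T.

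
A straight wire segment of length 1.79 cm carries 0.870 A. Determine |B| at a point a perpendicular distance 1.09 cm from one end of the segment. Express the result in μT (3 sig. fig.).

B ≈ 6.82 μT

For a finite straight segment, B = (μ₀I/4πd)(sinθ₁ + sinθ₂), where θ₁, θ₂ are the angles from the perpendicular to each end.
The perpendicular foot is at one end, so the two end-offsets along the wire are 0 and L = 0.0179 m.
sinθ₁ = 0/√(0²+0.0109²) = 0.0000; sinθ₂ = 0.0179/√(0.0179²+0.0109²) = 0.8541.
B = (4π×10⁻⁷ × 0.870) / (4π × 0.0109) × (0.0000 + 0.8541) = 6.82×10⁻⁶ T.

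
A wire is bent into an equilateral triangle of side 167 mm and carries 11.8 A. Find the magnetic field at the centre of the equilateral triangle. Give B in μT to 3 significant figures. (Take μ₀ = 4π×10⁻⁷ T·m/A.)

B ≈ 127 μT

Each side is a finite straight segment at perpendicular distance d = a/(2 tan(π/3)) = 0.04821 m from the centre, with end-angles ±π/3.
One side contributes B₁ = (μ₀I/4πd)·2 sin(π/3) = 4.24×10⁻⁵ T.
All 3 sides add in the same direction: B = 3 × 4.24×10⁻⁵ = 1.27×10⁻⁴ T.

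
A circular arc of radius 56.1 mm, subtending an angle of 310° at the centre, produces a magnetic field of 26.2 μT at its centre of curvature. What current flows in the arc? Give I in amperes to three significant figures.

For a circular arc, B = μ₀Iφ/(4πR) with φ in radians; here φ = 5.411 rad.
So I = 4πRB/(μ₀φ) = 4π × 0.0561 × 2.62×10⁻⁵ / (4π×10⁻⁷ × 5.411) = 2.72 A.

I ≈ 2.72 A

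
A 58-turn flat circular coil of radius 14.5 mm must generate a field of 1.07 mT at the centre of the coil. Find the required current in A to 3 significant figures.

For an N-turn coil, B = Nμ₀I/(2R) with R = 0.0145 m, so I = 2RB/(Nμ₀) = 2 × 0.0145 × 1.07×10⁻³ / (58 × 4π×10⁻⁷) = 0.426 A.

I ≈ 0.426 A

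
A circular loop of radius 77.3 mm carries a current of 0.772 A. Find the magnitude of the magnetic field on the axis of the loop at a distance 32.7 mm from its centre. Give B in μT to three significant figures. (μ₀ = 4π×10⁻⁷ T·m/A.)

On the axis of a circular loop, B = μ₀IR² / [2(R²+z²)^(3/2)].
R² + z² = (0.0773)² + (0.0327)² = 0.007045 m², and (R²+z²)^(3/2) = 5.91×10⁻⁴ m³.
B = (4π×10⁻⁷ × 0.772 × 0.005975) / (2 × 5.91×10⁻⁴) = 4.90×10⁻⁶ T.

B ≈ 4.90 μT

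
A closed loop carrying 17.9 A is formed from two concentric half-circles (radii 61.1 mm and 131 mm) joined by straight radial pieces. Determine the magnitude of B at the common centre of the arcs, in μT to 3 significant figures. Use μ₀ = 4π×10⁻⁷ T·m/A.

The radial connectors point toward the centre, so dl × r̂ = 0 and they contribute nothing.
Each semicircle gives μ₀I/(4R): inner arc 9.20×10⁻⁵ T, outer arc 4.29×10⁻⁵ T.
The two arcs carry current in opposite angular senses, so their fields oppose: B = |9.20×10⁻⁵ − 4.29×10⁻⁵| = 4.91×10⁻⁵ T.

B ≈ 49.1 μT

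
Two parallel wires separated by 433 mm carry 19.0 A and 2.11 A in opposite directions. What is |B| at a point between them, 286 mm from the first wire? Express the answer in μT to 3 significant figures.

Each long wire gives B = μ₀I/(2πd). Distances are d₁ = 0.286 m and d₂ = 0.147 m.
B₁ = 1.33×10⁻⁵ T, B₂ = 2.87×10⁻⁶ T.
Between antiparallel currents both contributions point the same way, so they add. B = B₁ + B₂ = 1.33×10⁻⁵ + 2.87×10⁻⁶ = 1.62×10⁻⁵ T.

B ≈ 16.2 μT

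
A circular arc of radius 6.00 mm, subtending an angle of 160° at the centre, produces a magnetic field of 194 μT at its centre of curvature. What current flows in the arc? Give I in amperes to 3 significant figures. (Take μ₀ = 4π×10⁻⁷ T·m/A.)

I ≈ 4.17 A

For a circular arc, B = μ₀Iφ/(4πR) with φ in radians; here φ = 2.793 rad.
So I = 4πRB/(μ₀φ) = 4π × 0.006 × 1.94×10⁻⁴ / (4π×10⁻⁷ × 2.793) = 4.17 A.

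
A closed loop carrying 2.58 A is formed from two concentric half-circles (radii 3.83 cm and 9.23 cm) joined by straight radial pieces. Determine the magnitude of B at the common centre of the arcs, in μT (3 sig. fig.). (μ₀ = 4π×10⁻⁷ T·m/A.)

The radial connectors point toward the centre, so dl × r̂ = 0 and they contribute nothing.
Each semicircle gives μ₀I/(4R): inner arc 2.12×10⁻⁵ T, outer arc 8.78×10⁻⁶ T.
The two arcs carry current in opposite angular senses, so their fields oppose: B = |2.12×10⁻⁵ − 8.78×10⁻⁶| = 1.24×10⁻⁵ T.

B ≈ 12.4 μT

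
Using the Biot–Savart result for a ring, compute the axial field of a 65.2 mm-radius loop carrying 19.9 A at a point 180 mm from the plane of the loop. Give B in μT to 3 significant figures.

On the axis of a circular loop, B = μ₀IR² / [2(R²+z²)^(3/2)].
R² + z² = (0.0652)² + (0.18)² = 0.03665 m², and (R²+z²)^(3/2) = 7.02×10⁻³ m³.
B = (4π×10⁻⁷ × 19.9 × 0.004251) / (2 × 7.02×10⁻³) = 7.58×10⁻⁶ T.

B ≈ 7.58 μT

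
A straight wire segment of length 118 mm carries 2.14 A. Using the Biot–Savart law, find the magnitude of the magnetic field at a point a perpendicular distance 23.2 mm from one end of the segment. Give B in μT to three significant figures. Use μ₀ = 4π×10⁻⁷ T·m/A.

For a finite straight segment, B = (μ₀I/4πd)(sinθ₁ + sinθ₂), where θ₁, θ₂ are the angles from the perpendicular to each end.
The perpendicular foot is at one end, so the two end-offsets along the wire are 0 and L = 0.118 m.
sinθ₁ = 0/√(0²+0.0232²) = 0.0000; sinθ₂ = 0.118/√(0.118²+0.0232²) = 0.9812.
B = (4π×10⁻⁷ × 2.14) / (4π × 0.0232) × (0.0000 + 0.9812) = 9.05×10⁻⁶ T.

B ≈ 9.05 μT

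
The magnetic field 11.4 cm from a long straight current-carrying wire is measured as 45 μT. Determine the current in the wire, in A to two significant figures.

I ≈ 26 A

For a long straight wire B = μ₀I/(2πd), so I = 2πdB/μ₀.
I = 2π × 0.114 × 4.50×10⁻⁵ / (4π×10⁻⁷) = 25.7 A.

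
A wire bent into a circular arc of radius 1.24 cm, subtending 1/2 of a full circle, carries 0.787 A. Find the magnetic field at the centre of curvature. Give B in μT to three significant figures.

The Biot–Savart field of a circular arc at its centre is B = μ₀Iφ/(4πR), with φ = 3.142 rad.
B = (4π×10⁻⁷ × 0.787 × 3.142) / (4π × 0.0124) = 1.99×10⁻⁵ T.

B ≈ 19.9 μT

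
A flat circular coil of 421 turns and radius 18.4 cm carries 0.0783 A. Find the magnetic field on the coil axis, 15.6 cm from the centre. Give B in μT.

B ≈ 50.0 μT

For an N-turn flat coil, B = Nμ₀IR²/[2(R²+z²)^(3/2)] with R = 0.184 m, z = 0.156 m.
B = 421 × 1.19×10⁻⁷ T = 5.00×10⁻⁵ T.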